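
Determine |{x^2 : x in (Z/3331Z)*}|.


For prime p, the number of non-zero quadratic residues is (p-1)/2.
= (3331-1)/2
= 1665

1665


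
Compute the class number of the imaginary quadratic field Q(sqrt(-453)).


K = Q(sqrt(-453)). d mod 4 = 3, so D = disc(K) = 4d = -1812
h(K) equals the number of primitive reduced positive-definite forms (a, b, c) = a*x^2 + b*x*y + c*y^2 with b^2 - 4ac = D,
where reduced means |b| <= a <= c, with b >= 0 whenever |b| = a or a = c, and primitive means gcd(a, b, c) = 1.
Reduced forces 3a^2 <= |D| = 1812, so 1 <= a <= 24; b must have the parity of D, and c = (b^2 - D)/(4a) must be an integer >= a.
Enumerate a = 1..24, b in [-a, a]:
  a=1: (1, 0, 453)  [1]
  a=2: (2, 2, 227)  [1]
  a=3: (3, 0, 151)  [1]
  a=4..5: none
  a=6: (6, 6, 77)  [1]
  a=7: (7, -6, 66), (7, 6, 66)  [2]
  a=8..10: none
  a=11: (11, -6, 42), (11, 6, 42)  [2]
  a=12..13: none
  a=14: (14, -6, 33), (14, 6, 33)  [2]
  a=15..20: none
  a=21: (21, -6, 22), (21, 6, 22)  [2]
  a=22..24: none
Total reduced forms: 1 + 1 + 1 + 1 + 2 + 2 + 2 + 2 = 12
h = 12

12


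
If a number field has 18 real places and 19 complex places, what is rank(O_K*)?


By Dirichlet's unit theorem:
rank = r1 + r2 - 1
= 18 + 19 - 1
= 36

36


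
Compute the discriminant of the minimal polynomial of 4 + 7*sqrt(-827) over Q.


The element 4 + 7*sqrt(-827) has minimal polynomial:
x^2 - 8*x + 40539
Discriminant = (-8)^2 - 4*(40539)
= 64 - 162156
= -162092

-162092


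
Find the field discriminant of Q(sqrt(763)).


For K = Q(sqrt(d)) with d squarefree: disc(K) = d if d = 1 mod 4, and disc(K) = 4d if d = 2 or 3 mod 4.
Here d = 763, and d mod 4 = 3.
d = 3 mod 4, not 1 (O_K = Z[sqrt(d)]), so disc(K) = 4d = 4 * (763) = 3052

3052


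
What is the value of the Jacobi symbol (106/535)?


Compute (106/535) via quadratic reciprocity:
  pull out 2: (2/535) = +1  (since 535 mod 8 = 7)
  reciprocity: (53/535) -> +(535/53)
  reduce: (5/53)
  reciprocity: (5/53) -> +(53/5)
  reduce: (3/5)
  reciprocity: (3/5) -> +(5/3)
  reduce: (2/3)
  pull out 2: (2/3) = -1  (since 3 mod 8 = 3)
  (1/3) = 1
Product of signs = -1

-1


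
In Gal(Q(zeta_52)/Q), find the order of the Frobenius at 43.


The Frobenius at p in Gal(Q(zeta_n)/Q) = (Z/nZ)* is the class of p, so its order is ord_52(43), the smallest k >= 1 with 43^k = 1 mod 52.
n = 52 = 2^2 * 13, phi(52) = 24; the order divides phi(n).
Divisors of 24: 1, 2, 3, 4, 6, 8, 12, 24
Repeated squaring mod 52: 43^1 = 43, 43^2 = 29, 43^4 = 9, 43^8 = 29, 43^16 = 9
Test divisors in increasing order:
  k=1: 43^1 = 43 mod 52
  k=2: 43^2 = 29 mod 52
  k=3: 43^3 = 29 * 43 = 51 mod 52
  k=4: 43^4 = 9 mod 52
  k=6: 43^6 = 9 * 29 = 1 mod 52  <- first divisor giving 1
Order = 6

6


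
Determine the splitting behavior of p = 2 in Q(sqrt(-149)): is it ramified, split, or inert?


K = Q(sqrt(-149)). Since d mod 4 = 3, disc(K) = -596.
Check p | disc: -596 mod 2 = 0.
p divides disc, so p ramifies: (p) = P^2 with e=2, f=1, g=1.
Therefore p is ramified.

ramified


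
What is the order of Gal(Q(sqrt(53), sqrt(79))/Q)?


The 2 square roots of distinct primes are multiplicatively independent over Q,
so [K:Q] = 2^2 and Gal(K/Q) is isomorphic to (Z/2Z)^2.
|Gal| = 2^2 = 4

4


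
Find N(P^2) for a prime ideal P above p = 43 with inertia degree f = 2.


N(P^a) = p^(a*f)
= 43^(2*2)
= 43^4
= 3418801

3418801


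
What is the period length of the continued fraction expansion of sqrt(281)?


Run the CF algorithm for sqrt(281).
a_0 = floor(sqrt(281)) = 16; set m_0=0, q_0=1.
Recurrence: m' = q*a - m,  q' = (d - m'^2)/q,  a' = floor((a_0 + m')/q').
  step 1: m=16, q=25, a=1
  step 2: m=9, q=8, a=3
  step 3: m=15, q=7, a=4
  step 4: m=13, q=16, a=1
  step 5: m=3, q=17, a=1
  step 6: m=14, q=5, a=6
  step 7: m=16, q=5, a=6
  step 8: m=14, q=17, a=1
  step 9: m=3, q=16, a=1
  step 10: m=13, q=7, a=4
  step 11: m=15, q=8, a=3
  step 12: m=9, q=25, a=1
  step 13: m=16, q=1, a=32
a_13 = 2*a_0 = 32, so the period closes here.
sqrt(281) = [16; 1, 3, 4, 1, 1, 6, 6, 1, 1, 4, 3, 1, 32]
Period length = 13

13


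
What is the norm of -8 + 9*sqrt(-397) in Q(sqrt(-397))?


N(a + b*sqrt(d)) = a^2 - d*b^2
= (-8)^2 - (-397)*(9)^2
= 64 + 32157
= 32221

32221


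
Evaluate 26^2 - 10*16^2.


x^2 - d*y^2
= 26^2 - 10*16^2
= 676 - 2560
= -1884

-1884


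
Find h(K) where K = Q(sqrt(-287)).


K = Q(sqrt(-287)). d mod 4 = 1, so D = disc(K) = d = -287
h(K) equals the number of primitive reduced positive-definite forms (a, b, c) = a*x^2 + b*x*y + c*y^2 with b^2 - 4ac = D,
where reduced means |b| <= a <= c, with b >= 0 whenever |b| = a or a = c, and primitive means gcd(a, b, c) = 1.
Reduced forces 3a^2 <= |D| = 287, so 1 <= a <= 9; b must have the parity of D, and c = (b^2 - D)/(4a) must be an integer >= a.
Enumerate a = 1..9, b in [-a, a]:
  a=1: (1, 1, 72)  [1]
  a=2: (2, -1, 36), (2, 1, 36)  [2]
  a=3: (3, -1, 24), (3, 1, 24)  [2]
  a=4: (4, -1, 18), (4, 1, 18)  [2]
  a=5: none
  a=6: (6, -5, 13), (6, -1, 12), (6, 1, 12), (6, 5, 13)  [4]
  a=7: (7, 7, 12)  [1]
  a=8: (8, -1, 9), (8, 1, 9)  [2]
  a=9: none
Total reduced forms: 1 + 2 + 2 + 2 + 4 + 1 + 2 = 14
h = 14

14


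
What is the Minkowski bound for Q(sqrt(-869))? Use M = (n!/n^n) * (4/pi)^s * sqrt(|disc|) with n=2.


d = -869, d mod 4 = 3, so disc(K) = 4d = -3476; |disc(K)| = 3476
Imaginary quadratic field, so n = 2, s = r2 = 1, r1 = 0
M = (n!/n^n) * (4/pi)^s * sqrt(|disc(K)|) = (2!/2^2) * (4/pi)^1 * sqrt(3476)
= 0.5 * 1.273240 * 58.957612
= 37.5336

37.5336


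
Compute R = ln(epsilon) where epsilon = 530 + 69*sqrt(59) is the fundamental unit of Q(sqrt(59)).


epsilon = 530 + 69*sqrt(59)
= 1059.9991
R = ln(1059.9991)
= 6.9660

6.9660


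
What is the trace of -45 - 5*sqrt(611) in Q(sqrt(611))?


Tr(a + b*sqrt(d)) = (a + b*sqrt(d)) + (a - b*sqrt(d)) = 2a
= 2 * (-45)
= -90

-90


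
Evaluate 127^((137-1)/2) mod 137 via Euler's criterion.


p = 137 is prime and the exponent is (p-1)/2 = 68, so by Euler's criterion 127^68 = (127/137) = +1 or -1 mod 137.
Compute by square-and-multiply:
  68 = 64 + 4 (binary 1000100)
  Repeated squaring mod 137: 127^1 = 127, 127^2 = 100, 127^4 = 136, 127^8 = 1, 127^16 = 1, 127^32 = 1, 127^64 = 1
  127^68 = 127^64 * 127^4 = 1 * 136 mod 137
    1 * 136 = 136 = 136 mod 137
  127^68 = 136 mod 137
Result 136 = p - 1 = -1 mod 137: 127 is a quadratic non-residue mod 137. As a residue in [0, p-1] the value is 136.
127^68 mod 137 = 136

136


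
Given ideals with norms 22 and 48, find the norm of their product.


N(IJ) = N(I) * N(J)
= 22 * 48
= 1056

1056


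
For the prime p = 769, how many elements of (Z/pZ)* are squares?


For prime p, the number of non-zero quadratic residues is (p-1)/2.
= (769-1)/2
= 384

384


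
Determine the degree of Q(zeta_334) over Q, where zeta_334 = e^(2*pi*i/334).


The degree equals Euler's totient phi(334).
334 = 2 * 167
phi(334) = 166

166


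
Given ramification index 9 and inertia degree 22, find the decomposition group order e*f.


|D_P| = e * f
= 9 * 22
= 198

198


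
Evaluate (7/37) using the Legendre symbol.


p = 37 is prime, so compute (7/37) with the reciprocity algorithm (Jacobi-symbol steps: pull out 2s via (2/n), flip via reciprocity, reduce):
  reciprocity: (7/37) -> +(37/7)
  reduce: (2/7)
  pull out 2: (2/7) = +1  (since 7 mod 8 = 7)
  (1/7) = 1
Product of signs = 1
(7/37) = 1

1


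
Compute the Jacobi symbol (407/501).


Compute (407/501) via quadratic reciprocity:
  reciprocity: (407/501) -> +(501/407)
  reduce: (94/407)
  pull out 2: (2/407) = +1  (since 407 mod 8 = 7)
  reciprocity: (47/407) -> -(407/47)
  reduce: (31/47)
  reciprocity: (31/47) -> -(47/31)
  reduce: (16/31)
  pull out 2: (2/31) = +1  (since 31 mod 8 = 7)
  pull out 2: (2/31) = +1  (since 31 mod 8 = 7)
  pull out 2: (2/31) = +1  (since 31 mod 8 = 7)
  pull out 2: (2/31) = +1  (since 31 mod 8 = 7)
  (1/31) = 1
Product of signs = 1

1


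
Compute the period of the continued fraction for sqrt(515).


Run the CF algorithm for sqrt(515).
a_0 = floor(sqrt(515)) = 22; set m_0=0, q_0=1.
Recurrence: m' = q*a - m,  q' = (d - m'^2)/q,  a' = floor((a_0 + m')/q').
  step 1: m=22, q=31, a=1
  step 2: m=9, q=14, a=2
  step 3: m=19, q=11, a=3
  step 4: m=14, q=29, a=1
  step 5: m=15, q=10, a=3
  step 6: m=15, q=29, a=1
  step 7: m=14, q=11, a=3
  step 8: m=19, q=14, a=2
  step 9: m=9, q=31, a=1
  step 10: m=22, q=1, a=44
a_10 = 2*a_0 = 44, so the period closes here.
sqrt(515) = [22; 1, 2, 3, 1, 3, 1, 3, 2, 1, 44]
Period length = 10

10


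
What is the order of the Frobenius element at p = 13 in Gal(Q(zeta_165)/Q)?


The Frobenius at p in Gal(Q(zeta_n)/Q) = (Z/nZ)* is the class of p, so its order is ord_165(13), the smallest k >= 1 with 13^k = 1 mod 165.
n = 165 = 3 * 5 * 11, phi(165) = 80; the order divides phi(n).
Divisors of 80: 1, 2, 4, 5, 8, 10, 16, 20, 40, 80
Repeated squaring mod 165: 13^1 = 13, 13^2 = 4, 13^4 = 16, 13^8 = 91, 13^16 = 31, 13^32 = 136, 13^64 = 16
Test divisors in increasing order:
  k=1: 13^1 = 13 mod 165
  k=2: 13^2 = 4 mod 165
  k=4: 13^4 = 16 mod 165
  k=5: 13^5 = 16 * 13 = 43 mod 165
  k=8: 13^8 = 91 mod 165
  k=10: 13^10 = 91 * 4 = 34 mod 165
  k=16: 13^16 = 31 mod 165
  k=20: 13^20 = 31 * 16 = 1 mod 165  <- first divisor giving 1
Order = 20

20


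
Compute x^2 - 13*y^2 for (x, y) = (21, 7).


x^2 - d*y^2
= 21^2 - 13*7^2
= 441 - 637
= -196

-196


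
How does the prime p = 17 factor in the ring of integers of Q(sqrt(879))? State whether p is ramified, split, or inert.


K = Q(sqrt(879)). Since d mod 4 = 3, disc(K) = 3516.
Check p | disc: 3516 mod 17 = 14.
p does not divide disc. Compute Legendre symbol (d/p):
12^((17-1)/2) mod 17 = -1
(d/p) = -1, so p is inert: (p) stays prime with e=1, f=2, g=1.
Therefore p is inert.

inert


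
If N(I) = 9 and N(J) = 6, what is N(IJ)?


N(IJ) = N(I) * N(J)
= 9 * 6
= 54

54


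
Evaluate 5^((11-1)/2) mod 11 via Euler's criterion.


p = 11 is prime and the exponent is (p-1)/2 = 5, so by Euler's criterion 5^5 = (5/11) = +1 or -1 mod 11.
Compute by square-and-multiply:
  5 = 4 + 1 (binary 101)
  Repeated squaring mod 11: 5^1 = 5, 5^2 = 3, 5^4 = 9
  5^5 = 5^4 * 5^1 = 9 * 5 mod 11
    9 * 5 = 45 = 1 mod 11
  5^5 = 1 mod 11
Result 1: 5 is a quadratic residue mod 11.
5^5 mod 11 = 1

1


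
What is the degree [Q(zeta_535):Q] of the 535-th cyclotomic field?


The degree equals Euler's totient phi(535).
535 = 5 * 107
phi(535) = 424

424


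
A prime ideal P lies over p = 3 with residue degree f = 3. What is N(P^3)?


N(P^a) = p^(a*f)
= 3^(3*3)
= 3^9
= 19683

19683


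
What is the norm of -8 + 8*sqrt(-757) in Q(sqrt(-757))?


N(a + b*sqrt(d)) = a^2 - d*b^2
= (-8)^2 - (-757)*(8)^2
= 64 + 48448
= 48512

48512


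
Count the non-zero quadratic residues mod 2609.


For prime p, the number of non-zero quadratic residues is (p-1)/2.
= (2609-1)/2
= 1304

1304


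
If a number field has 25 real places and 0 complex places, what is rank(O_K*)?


By Dirichlet's unit theorem:
rank = r1 + r2 - 1
= 25 + 0 - 1
= 24

24


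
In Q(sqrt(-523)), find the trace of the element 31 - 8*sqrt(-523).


Tr(a + b*sqrt(d)) = (a + b*sqrt(d)) + (a - b*sqrt(d)) = 2a
= 2 * (31)
= 62

62


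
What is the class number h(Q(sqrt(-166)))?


K = Q(sqrt(-166)). d mod 4 = 2, so D = disc(K) = 4d = -664
h(K) equals the number of primitive reduced positive-definite forms (a, b, c) = a*x^2 + b*x*y + c*y^2 with b^2 - 4ac = D,
where reduced means |b| <= a <= c, with b >= 0 whenever |b| = a or a = c, and primitive means gcd(a, b, c) = 1.
Reduced forces 3a^2 <= |D| = 664, so 1 <= a <= 14; b must have the parity of D, and c = (b^2 - D)/(4a) must be an integer >= a.
Enumerate a = 1..14, b in [-a, a]:
  a=1: (1, 0, 166)  [1]
  a=2: (2, 0, 83)  [1]
  a=3..4: none
  a=5: (5, -4, 34), (5, 4, 34)  [2]
  a=6: none
  a=7: (7, -6, 25), (7, 6, 25)  [2]
  a=8..9: none
  a=10: (10, -4, 17), (10, 4, 17)  [2]
  a=11..12: none
  a=13: (13, -8, 14), (13, 8, 14)  [2]
  a=14: none
Total reduced forms: 1 + 1 + 2 + 2 + 2 + 2 = 10
h = 10

10


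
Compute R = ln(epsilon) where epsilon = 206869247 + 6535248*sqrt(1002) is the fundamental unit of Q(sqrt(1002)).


epsilon = 206869247 + 6535248*sqrt(1002)
= 4.1374e+08
R = ln(4.1374e+08)
= 19.8407

19.8407


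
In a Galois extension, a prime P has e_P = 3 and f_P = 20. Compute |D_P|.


|D_P| = e * f
= 3 * 20
= 60

60


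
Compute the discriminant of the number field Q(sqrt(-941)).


For K = Q(sqrt(d)) with d squarefree: disc(K) = d if d = 1 mod 4, and disc(K) = 4d if d = 2 or 3 mod 4.
Here d = -941, and d mod 4 = 3.
d = 3 mod 4, not 1 (O_K = Z[sqrt(d)]), so disc(K) = 4d = 4 * (-941) = -3764

-3764


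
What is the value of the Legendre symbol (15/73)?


p = 73 is prime, so compute (15/73) with the reciprocity algorithm (Jacobi-symbol steps: pull out 2s via (2/n), flip via reciprocity, reduce):
  reciprocity: (15/73) -> +(73/15)
  reduce: (13/15)
  reciprocity: (13/15) -> +(15/13)
  reduce: (2/13)
  pull out 2: (2/13) = -1  (since 13 mod 8 = 5)
  (1/13) = 1
Product of signs = -1
(15/73) = -1

-1


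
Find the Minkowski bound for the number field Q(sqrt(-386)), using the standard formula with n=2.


d = -386, d mod 4 = 2, so disc(K) = 4d = -1544; |disc(K)| = 1544
Imaginary quadratic field, so n = 2, s = r2 = 1, r1 = 0
M = (n!/n^n) * (4/pi)^s * sqrt(|disc(K)|) = (2!/2^2) * (4/pi)^1 * sqrt(1544)
= 0.5 * 1.273240 * 39.293765
= 25.0152

25.0152


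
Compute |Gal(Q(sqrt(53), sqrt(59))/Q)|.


The 2 square roots of distinct primes are multiplicatively independent over Q,
so [K:Q] = 2^2 and Gal(K/Q) is isomorphic to (Z/2Z)^2.
|Gal| = 2^2 = 4

4


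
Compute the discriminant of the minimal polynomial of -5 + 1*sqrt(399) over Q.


The element -5 + 1*sqrt(399) has minimal polynomial:
x^2 + 10*x - 374
Discriminant = (10)^2 - 4*(-374)
= 100 + 1496
= 1596

1596


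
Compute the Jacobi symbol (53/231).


Compute (53/231) via quadratic reciprocity:
  reciprocity: (53/231) -> +(231/53)
  reduce: (19/53)
  reciprocity: (19/53) -> +(53/19)
  reduce: (15/19)
  reciprocity: (15/19) -> -(19/15)
  reduce: (4/15)
  pull out 2: (2/15) = +1  (since 15 mod 8 = 7)
  pull out 2: (2/15) = +1  (since 15 mod 8 = 7)
  (1/15) = 1
Product of signs = -1

-1


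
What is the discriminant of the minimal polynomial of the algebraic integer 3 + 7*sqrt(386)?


The element 3 + 7*sqrt(386) has minimal polynomial:
x^2 - 6*x - 18905
Discriminant = (-6)^2 - 4*(-18905)
= 36 + 75620
= 75656

75656


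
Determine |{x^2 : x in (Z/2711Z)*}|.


For prime p, the number of non-zero quadratic residues is (p-1)/2.
= (2711-1)/2
= 1355

1355


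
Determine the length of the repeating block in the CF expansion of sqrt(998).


Run the CF algorithm for sqrt(998).
a_0 = floor(sqrt(998)) = 31; set m_0=0, q_0=1.
Recurrence: m' = q*a - m,  q' = (d - m'^2)/q,  a' = floor((a_0 + m')/q').
  step 1: m=31, q=37, a=1
  step 2: m=6, q=26, a=1
  step 3: m=20, q=23, a=2
  step 4: m=26, q=14, a=4
  step 5: m=30, q=7, a=8
  step 6: m=26, q=46, a=1
  step 7: m=20, q=13, a=3
  step 8: m=19, q=49, a=1
  step 9: m=30, q=2, a=30
  step 10: m=30, q=49, a=1
  step 11: m=19, q=13, a=3
  step 12: m=20, q=46, a=1
  step 13: m=26, q=7, a=8
  step 14: m=30, q=14, a=4
  step 15: m=26, q=23, a=2
  step 16: m=20, q=26, a=1
  step 17: m=6, q=37, a=1
  step 18: m=31, q=1, a=62
a_18 = 2*a_0 = 62, so the period closes here.
sqrt(998) = [31; 1, 1, 2, 4, 8, 1, 3, 1, 30, 1, 3, 1, 8, 4, 2, 1, 1, 62]
Period length = 18

18


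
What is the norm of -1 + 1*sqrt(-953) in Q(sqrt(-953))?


N(a + b*sqrt(d)) = a^2 - d*b^2
= (-1)^2 - (-953)*(1)^2
= 1 + 953
= 954

954


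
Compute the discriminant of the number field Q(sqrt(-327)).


For K = Q(sqrt(d)) with d squarefree: disc(K) = d if d = 1 mod 4, and disc(K) = 4d if d = 2 or 3 mod 4.
Here d = -327, and d mod 4 = 1.
d = 1 mod 4 (O_K = Z[(1+sqrt(d))/2]), so disc(K) = d = -327

-327


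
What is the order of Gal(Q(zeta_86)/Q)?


|Gal(Q(zeta_86)/Q)| = phi(86)
= 42

42


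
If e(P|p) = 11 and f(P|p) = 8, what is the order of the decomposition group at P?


|D_P| = e * f
= 11 * 8
= 88

88


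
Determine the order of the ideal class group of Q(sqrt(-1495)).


K = Q(sqrt(-1495)). d mod 4 = 1, so D = disc(K) = d = -1495
h(K) equals the number of primitive reduced positive-definite forms (a, b, c) = a*x^2 + b*x*y + c*y^2 with b^2 - 4ac = D,
where reduced means |b| <= a <= c, with b >= 0 whenever |b| = a or a = c, and primitive means gcd(a, b, c) = 1.
Reduced forces 3a^2 <= |D| = 1495, so 1 <= a <= 22; b must have the parity of D, and c = (b^2 - D)/(4a) must be an integer >= a.
Enumerate a = 1..22, b in [-a, a]:
  a=1: (1, 1, 374)  [1]
  a=2: (2, -1, 187), (2, 1, 187)  [2]
  a=3: none
  a=4: (4, -3, 94), (4, 3, 94)  [2]
  a=5: (5, 5, 76)  [1]
  a=6..7: none
  a=8: (8, -3, 47), (8, 3, 47)  [2]
  a=9: none
  a=10: (10, -5, 38), (10, 5, 38)  [2]
  a=11: (11, -1, 34), (11, 1, 34)  [2]
  a=12: none
  a=13: (13, 13, 32)  [1]
  a=14..15: none
  a=16: (16, -13, 26), (16, 13, 26)  [2]
  a=17: (17, -1, 22), (17, 1, 22)  [2]
  a=18: none
  a=19: (19, -5, 20), (19, 5, 20)  [2]
  a=20..21: none
  a=22: (22, 21, 22)  [1]
Total reduced forms: 1 + 2 + 2 + 1 + 2 + 2 + 2 + 1 + 2 + 2 + 2 + 1 = 20
h = 20

20


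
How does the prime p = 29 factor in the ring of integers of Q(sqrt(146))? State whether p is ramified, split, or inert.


K = Q(sqrt(146)). Since d mod 4 = 2, disc(K) = 584.
Check p | disc: 584 mod 29 = 4.
p does not divide disc. Compute Legendre symbol (d/p):
1^((29-1)/2) mod 29 = 1
(d/p) = 1, so p splits: (p) = P*P' with e=1, f=1, g=2.
Therefore p is split.

split


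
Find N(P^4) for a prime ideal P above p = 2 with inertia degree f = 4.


N(P^a) = p^(a*f)
= 2^(4*4)
= 2^16
= 65536

65536


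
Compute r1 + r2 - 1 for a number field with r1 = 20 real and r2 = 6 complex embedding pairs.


By Dirichlet's unit theorem:
rank = r1 + r2 - 1
= 20 + 6 - 1
= 25

25


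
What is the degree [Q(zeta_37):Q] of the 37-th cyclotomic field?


The degree equals Euler's totient phi(37).
37 = 37
phi(37) = 36

36


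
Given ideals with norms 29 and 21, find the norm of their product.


N(IJ) = N(I) * N(J)
= 29 * 21
= 609

609


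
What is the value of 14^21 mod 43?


p = 43 is prime and the exponent is (p-1)/2 = 21, so by Euler's criterion 14^21 = (14/43) = +1 or -1 mod 43.
Compute by square-and-multiply:
  21 = 16 + 4 + 1 (binary 10101)
  Repeated squaring mod 43: 14^1 = 14, 14^2 = 24, 14^4 = 17, 14^8 = 31, 14^16 = 15
  14^21 = 14^16 * 14^4 * 14^1 = 15 * 17 * 14 mod 43
    15 * 17 = 255 = 40 mod 43
    40 * 14 = 560 = 1 mod 43
  14^21 = 1 mod 43
Result 1: 14 is a quadratic residue mod 43.
14^21 mod 43 = 1

1


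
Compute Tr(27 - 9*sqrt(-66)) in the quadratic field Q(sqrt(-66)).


Tr(a + b*sqrt(d)) = (a + b*sqrt(d)) + (a - b*sqrt(d)) = 2a
= 2 * (27)
= 54

54


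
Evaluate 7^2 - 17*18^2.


x^2 - d*y^2
= 7^2 - 17*18^2
= 49 - 5508
= -5459

-5459


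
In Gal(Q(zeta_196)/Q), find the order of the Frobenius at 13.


The Frobenius at p in Gal(Q(zeta_n)/Q) = (Z/nZ)* is the class of p, so its order is ord_196(13), the smallest k >= 1 with 13^k = 1 mod 196.
n = 196 = 2^2 * 7^2, phi(196) = 84; the order divides phi(n).
Divisors of 84: 1, 2, 3, 4, 6, 7, 12, 14, 21, 28, 42, 84
Repeated squaring mod 196: 13^1 = 13, 13^2 = 169, 13^4 = 141, 13^8 = 85, 13^16 = 169, 13^32 = 141, 13^64 = 85
Test divisors in increasing order:
  k=1: 13^1 = 13 mod 196
  k=2: 13^2 = 169 mod 196
  k=3: 13^3 = 169 * 13 = 41 mod 196
  k=4: 13^4 = 141 mod 196
  k=6: 13^6 = 141 * 169 = 113 mod 196
  k=7: 13^7 = 141 * 169 * 13 = 97 mod 196
  k=12: 13^12 = 85 * 141 = 29 mod 196
  k=14: 13^14 = 85 * 141 * 169 = 1 mod 196  <- first divisor giving 1
Order = 14

14


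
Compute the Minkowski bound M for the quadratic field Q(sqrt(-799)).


d = -799, d mod 4 = 1, so disc(K) = d = -799; |disc(K)| = 799
Imaginary quadratic field, so n = 2, s = r2 = 1, r1 = 0
M = (n!/n^n) * (4/pi)^s * sqrt(|disc(K)|) = (2!/2^2) * (4/pi)^1 * sqrt(799)
= 0.5 * 1.273240 * 28.266588
= 17.9951

17.9951


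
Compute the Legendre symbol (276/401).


p = 401 is prime, so compute (276/401) with the reciprocity algorithm (Jacobi-symbol steps: pull out 2s via (2/n), flip via reciprocity, reduce):
  pull out 2: (2/401) = +1  (since 401 mod 8 = 1)
  pull out 2: (2/401) = +1  (since 401 mod 8 = 1)
  reciprocity: (69/401) -> +(401/69)
  reduce: (56/69)
  pull out 2: (2/69) = -1  (since 69 mod 8 = 5)
  pull out 2: (2/69) = -1  (since 69 mod 8 = 5)
  pull out 2: (2/69) = -1  (since 69 mod 8 = 5)
  reciprocity: (7/69) -> +(69/7)
  reduce: (6/7)
  pull out 2: (2/7) = +1  (since 7 mod 8 = 7)
  reciprocity: (3/7) -> -(7/3)
  reduce: (1/3)
  (1/3) = 1
Product of signs = 1
(276/401) = 1

1


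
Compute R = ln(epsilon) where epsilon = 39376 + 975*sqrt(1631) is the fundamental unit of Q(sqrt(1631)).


epsilon = 39376 + 975*sqrt(1631)
= 78752.0000
R = ln(78752.0000)
= 11.2741

11.2741


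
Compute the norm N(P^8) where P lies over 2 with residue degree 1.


N(P^a) = p^(a*f)
= 2^(8*1)
= 2^8
= 256

256


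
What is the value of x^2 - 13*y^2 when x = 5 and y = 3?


x^2 - d*y^2
= 5^2 - 13*3^2
= 25 - 117
= -92

-92


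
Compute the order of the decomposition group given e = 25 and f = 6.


|D_P| = e * f
= 25 * 6
= 150

150


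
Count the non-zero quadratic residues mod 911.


For prime p, the number of non-zero quadratic residues is (p-1)/2.
= (911-1)/2
= 455

455


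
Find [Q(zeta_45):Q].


The degree equals Euler's totient phi(45).
45 = 3^2 * 5
phi(45) = 24

24


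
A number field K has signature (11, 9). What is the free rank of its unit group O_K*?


By Dirichlet's unit theorem:
rank = r1 + r2 - 1
= 11 + 9 - 1
= 19

19


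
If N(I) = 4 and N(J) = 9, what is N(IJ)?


N(IJ) = N(I) * N(J)
= 4 * 9
= 36

36


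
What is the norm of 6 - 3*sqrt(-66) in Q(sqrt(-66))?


N(a + b*sqrt(d)) = a^2 - d*b^2
= (6)^2 - (-66)*(-3)^2
= 36 + 594
= 630

630


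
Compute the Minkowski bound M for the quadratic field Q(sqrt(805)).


d = 805, d mod 4 = 1, so disc(K) = d = 805; |disc(K)| = 805
Real quadratic field, so n = 2, s = r2 = 0, r1 = 2
M = (n!/n^n) * (4/pi)^s * sqrt(|disc(K)|) = (2!/2^2) * (4/pi)^0 * sqrt(805)
= 0.5 * 1.000000 * 28.372522
= 14.1863

14.1863


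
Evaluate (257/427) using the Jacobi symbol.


Compute (257/427) via quadratic reciprocity:
  reciprocity: (257/427) -> +(427/257)
  reduce: (170/257)
  pull out 2: (2/257) = +1  (since 257 mod 8 = 1)
  reciprocity: (85/257) -> +(257/85)
  reduce: (2/85)
  pull out 2: (2/85) = -1  (since 85 mod 8 = 5)
  (1/85) = 1
Product of signs = -1

-1


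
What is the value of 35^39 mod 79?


p = 79 is prime and the exponent is (p-1)/2 = 39, so by Euler's criterion 35^39 = (35/79) = +1 or -1 mod 79.
Compute by square-and-multiply:
  39 = 32 + 4 + 2 + 1 (binary 100111)
  Repeated squaring mod 79: 35^1 = 35, 35^2 = 40, 35^4 = 20, 35^8 = 5, 35^16 = 25, 35^32 = 72
  35^39 = 35^32 * 35^4 * 35^2 * 35^1 = 72 * 20 * 40 * 35 mod 79
    72 * 20 = 1440 = 18 mod 79
    18 * 40 = 720 = 9 mod 79
    9 * 35 = 315 = 78 mod 79
  35^39 = 78 mod 79
Result 78 = p - 1 = -1 mod 79: 35 is a quadratic non-residue mod 79. As a residue in [0, p-1] the value is 78.
35^39 mod 79 = 78

78


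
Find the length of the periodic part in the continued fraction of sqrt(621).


Run the CF algorithm for sqrt(621).
a_0 = floor(sqrt(621)) = 24; set m_0=0, q_0=1.
Recurrence: m' = q*a - m,  q' = (d - m'^2)/q,  a' = floor((a_0 + m')/q').
  step 1: m=24, q=45, a=1
  step 2: m=21, q=4, a=11
  step 3: m=23, q=23, a=2
  step 4: m=23, q=4, a=11
  step 5: m=21, q=45, a=1
  step 6: m=24, q=1, a=48
a_6 = 2*a_0 = 48, so the period closes here.
sqrt(621) = [24; 1, 11, 2, 11, 1, 48]
Period length = 6

6


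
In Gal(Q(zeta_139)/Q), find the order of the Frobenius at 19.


The Frobenius at p in Gal(Q(zeta_n)/Q) = (Z/nZ)* is the class of p, so its order is ord_139(19), the smallest k >= 1 with 19^k = 1 mod 139.
n = 139 = 139, phi(139) = 138; the order divides phi(n).
Divisors of 138: 1, 2, 3, 6, 23, 46, 69, 138
Repeated squaring mod 139: 19^1 = 19, 19^2 = 83, 19^4 = 78, 19^8 = 107, 19^16 = 51, 19^32 = 99, 19^64 = 71, 19^128 = 37
Test divisors in increasing order:
  k=1: 19^1 = 19 mod 139
  k=2: 19^2 = 83 mod 139
  k=3: 19^3 = 83 * 19 = 48 mod 139
  k=6: 19^6 = 78 * 83 = 80 mod 139
  k=23: 19^23 = 51 * 78 * 83 * 19 = 97 mod 139
  k=46: 19^46 = 99 * 107 * 78 * 83 = 96 mod 139
  k=69: 19^69 = 71 * 78 * 19 = 138 mod 139
  k=138: 19^138 = 37 * 107 * 83 = 1 mod 139  <- first divisor giving 1
Order = 138

138


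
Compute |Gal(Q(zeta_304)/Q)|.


|Gal(Q(zeta_304)/Q)| = phi(304)
= 144

144


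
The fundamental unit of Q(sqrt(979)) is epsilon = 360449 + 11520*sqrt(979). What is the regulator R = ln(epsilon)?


epsilon = 360449 + 11520*sqrt(979)
= 720898.0000
R = ln(720898.0000)
= 13.4883

13.4883


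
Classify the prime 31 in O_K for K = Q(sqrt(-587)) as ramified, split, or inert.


K = Q(sqrt(-587)). Since d mod 4 = 1, disc(K) = -587.
Check p | disc: -587 mod 31 = 2.
p does not divide disc. Compute Legendre symbol (d/p):
2^((31-1)/2) mod 31 = 1
(d/p) = 1, so p splits: (p) = P*P' with e=1, f=1, g=2.
Therefore p is split.

split


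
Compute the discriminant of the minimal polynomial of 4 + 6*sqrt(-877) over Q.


The element 4 + 6*sqrt(-877) has minimal polynomial:
x^2 - 8*x + 31588
Discriminant = (-8)^2 - 4*(31588)
= 64 - 126352
= -126288

-126288


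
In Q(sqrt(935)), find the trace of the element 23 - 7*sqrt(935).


Tr(a + b*sqrt(d)) = (a + b*sqrt(d)) + (a - b*sqrt(d)) = 2a
= 2 * (23)
= 46

46


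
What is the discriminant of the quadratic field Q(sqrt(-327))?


For K = Q(sqrt(d)) with d squarefree: disc(K) = d if d = 1 mod 4, and disc(K) = 4d if d = 2 or 3 mod 4.
Here d = -327, and d mod 4 = 1.
d = 1 mod 4 (O_K = Z[(1+sqrt(d))/2]), so disc(K) = d = -327

-327


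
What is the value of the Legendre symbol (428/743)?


p = 743 is prime, so compute (428/743) with the reciprocity algorithm (Jacobi-symbol steps: pull out 2s via (2/n), flip via reciprocity, reduce):
  pull out 2: (2/743) = +1  (since 743 mod 8 = 7)
  pull out 2: (2/743) = +1  (since 743 mod 8 = 7)
  reciprocity: (107/743) -> -(743/107)
  reduce: (101/107)
  reciprocity: (101/107) -> +(107/101)
  reduce: (6/101)
  pull out 2: (2/101) = -1  (since 101 mod 8 = 5)
  reciprocity: (3/101) -> +(101/3)
  reduce: (2/3)
  pull out 2: (2/3) = -1  (since 3 mod 8 = 3)
  (1/3) = 1
Product of signs = -1
(428/743) = -1

-1


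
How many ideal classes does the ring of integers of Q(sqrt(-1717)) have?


K = Q(sqrt(-1717)). d mod 4 = 3, so D = disc(K) = 4d = -6868
h(K) equals the number of primitive reduced positive-definite forms (a, b, c) = a*x^2 + b*x*y + c*y^2 with b^2 - 4ac = D,
where reduced means |b| <= a <= c, with b >= 0 whenever |b| = a or a = c, and primitive means gcd(a, b, c) = 1.
Reduced forces 3a^2 <= |D| = 6868, so 1 <= a <= 47; b must have the parity of D, and c = (b^2 - D)/(4a) must be an integer >= a.
Enumerate a = 1..47, b in [-a, a]:
  a=1: (1, 0, 1717)  [1]
  a=2: (2, 2, 859)  [1]
  a=3..12: none
  a=13: (13, -10, 134), (13, 10, 134)  [2]
  a=14..16: none
  a=17: (17, 0, 101)  [1]
  a=18..22: none
  a=23: (23, -20, 79), (23, 20, 79)  [2]
  a=24..25: none
  a=26: (26, -10, 67), (26, 10, 67)  [2]
  a=27..28: none
  a=29: (29, -18, 62), (29, 18, 62)  [2]
  a=30: none
  a=31: (31, -18, 58), (31, 18, 58)  [2]
  a=32..33: none
  a=34: (34, 34, 59)  [1]
  a=35..40: none
  a=41: (41, -26, 46), (41, 26, 46)  [2]
  a=42..47: none
Total reduced forms: 1 + 1 + 2 + 1 + 2 + 2 + 2 + 2 + 1 + 2 = 16
h = 16

16


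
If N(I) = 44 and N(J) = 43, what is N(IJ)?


N(IJ) = N(I) * N(J)
= 44 * 43
= 1892

1892


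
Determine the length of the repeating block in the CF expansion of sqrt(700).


Run the CF algorithm for sqrt(700).
a_0 = floor(sqrt(700)) = 26; set m_0=0, q_0=1.
Recurrence: m' = q*a - m,  q' = (d - m'^2)/q,  a' = floor((a_0 + m')/q').
  step 1: m=26, q=24, a=2
  step 2: m=22, q=9, a=5
  step 3: m=23, q=19, a=2
  step 4: m=15, q=25, a=1
  step 5: m=10, q=24, a=1
  step 6: m=14, q=21, a=1
  step 7: m=7, q=31, a=1
  step 8: m=24, q=4, a=12
  step 9: m=24, q=31, a=1
  step 10: m=7, q=21, a=1
  step 11: m=14, q=24, a=1
  step 12: m=10, q=25, a=1
  step 13: m=15, q=19, a=2
  step 14: m=23, q=9, a=5
  step 15: m=22, q=24, a=2
  step 16: m=26, q=1, a=52
a_16 = 2*a_0 = 52, so the period closes here.
sqrt(700) = [26; 2, 5, 2, 1, 1, 1, 1, 12, 1, 1, 1, 1, 2, 5, 2, 52]
Period length = 16

16


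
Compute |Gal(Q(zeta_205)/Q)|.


|Gal(Q(zeta_205)/Q)| = phi(205)
= 160

160


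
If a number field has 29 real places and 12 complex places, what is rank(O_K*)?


By Dirichlet's unit theorem:
rank = r1 + r2 - 1
= 29 + 12 - 1
= 40

40


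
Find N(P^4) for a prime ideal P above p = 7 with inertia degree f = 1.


N(P^a) = p^(a*f)
= 7^(4*1)
= 7^4
= 2401

2401


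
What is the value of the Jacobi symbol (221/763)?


Compute (221/763) via quadratic reciprocity:
  reciprocity: (221/763) -> +(763/221)
  reduce: (100/221)
  pull out 2: (2/221) = -1  (since 221 mod 8 = 5)
  pull out 2: (2/221) = -1  (since 221 mod 8 = 5)
  reciprocity: (25/221) -> +(221/25)
  reduce: (21/25)
  reciprocity: (21/25) -> +(25/21)
  reduce: (4/21)
  pull out 2: (2/21) = -1  (since 21 mod 8 = 5)
  pull out 2: (2/21) = -1  (since 21 mod 8 = 5)
  (1/21) = 1
Product of signs = 1

1


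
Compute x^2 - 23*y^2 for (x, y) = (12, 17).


x^2 - d*y^2
= 12^2 - 23*17^2
= 144 - 6647
= -6503

-6503


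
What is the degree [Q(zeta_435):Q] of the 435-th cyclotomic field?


The degree equals Euler's totient phi(435).
435 = 3 * 5 * 29
phi(435) = 224

224


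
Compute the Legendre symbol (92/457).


p = 457 is prime, so compute (92/457) with the reciprocity algorithm (Jacobi-symbol steps: pull out 2s via (2/n), flip via reciprocity, reduce):
  pull out 2: (2/457) = +1  (since 457 mod 8 = 1)
  pull out 2: (2/457) = +1  (since 457 mod 8 = 1)
  reciprocity: (23/457) -> +(457/23)
  reduce: (20/23)
  pull out 2: (2/23) = +1  (since 23 mod 8 = 7)
  pull out 2: (2/23) = +1  (since 23 mod 8 = 7)
  reciprocity: (5/23) -> +(23/5)
  reduce: (3/5)
  reciprocity: (3/5) -> +(5/3)
  reduce: (2/3)
  pull out 2: (2/3) = -1  (since 3 mod 8 = 3)
  (1/3) = 1
Product of signs = -1
(92/457) = -1

-1


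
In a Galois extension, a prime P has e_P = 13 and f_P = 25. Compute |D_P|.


|D_P| = e * f
= 13 * 25
= 325

325


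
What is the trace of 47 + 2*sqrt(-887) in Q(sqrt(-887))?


Tr(a + b*sqrt(d)) = (a + b*sqrt(d)) + (a - b*sqrt(d)) = 2a
= 2 * (47)
= 94

94


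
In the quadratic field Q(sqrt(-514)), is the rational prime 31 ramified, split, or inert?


K = Q(sqrt(-514)). Since d mod 4 = 2, disc(K) = -2056.
Check p | disc: -2056 mod 31 = 21.
p does not divide disc. Compute Legendre symbol (d/p):
13^((31-1)/2) mod 31 = -1
(d/p) = -1, so p is inert: (p) stays prime with e=1, f=2, g=1.
Therefore p is inert.

inert


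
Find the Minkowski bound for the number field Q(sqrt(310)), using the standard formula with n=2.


d = 310, d mod 4 = 2, so disc(K) = 4d = 1240; |disc(K)| = 1240
Real quadratic field, so n = 2, s = r2 = 0, r1 = 2
M = (n!/n^n) * (4/pi)^s * sqrt(|disc(K)|) = (2!/2^2) * (4/pi)^0 * sqrt(1240)
= 0.5 * 1.000000 * 35.213634
= 17.6068

17.6068


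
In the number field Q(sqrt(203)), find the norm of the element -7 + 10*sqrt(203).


N(a + b*sqrt(d)) = a^2 - d*b^2
= (-7)^2 - (203)*(10)^2
= 49 - 20300
= -20251

-20251


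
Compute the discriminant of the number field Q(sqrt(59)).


For K = Q(sqrt(d)) with d squarefree: disc(K) = d if d = 1 mod 4, and disc(K) = 4d if d = 2 or 3 mod 4.
Here d = 59, and d mod 4 = 3.
d = 3 mod 4, not 1 (O_K = Z[sqrt(d)]), so disc(K) = 4d = 4 * (59) = 236

236


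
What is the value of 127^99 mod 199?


p = 199 is prime and the exponent is (p-1)/2 = 99, so by Euler's criterion 127^99 = (127/199) = +1 or -1 mod 199.
Compute by square-and-multiply:
  99 = 64 + 32 + 2 + 1 (binary 1100011)
  Repeated squaring mod 199: 127^1 = 127, 127^2 = 10, 127^4 = 100, 127^8 = 50, 127^16 = 112, 127^32 = 7, 127^64 = 49
  127^99 = 127^64 * 127^32 * 127^2 * 127^1 = 49 * 7 * 10 * 127 mod 199
    49 * 7 = 343 = 144 mod 199
    144 * 10 = 1440 = 47 mod 199
    47 * 127 = 5969 = 198 mod 199
  127^99 = 198 mod 199
Result 198 = p - 1 = -1 mod 199: 127 is a quadratic non-residue mod 199. As a residue in [0, p-1] the value is 198.
127^99 mod 199 = 198

198


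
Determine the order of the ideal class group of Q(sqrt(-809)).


K = Q(sqrt(-809)). d mod 4 = 3, so D = disc(K) = 4d = -3236
h(K) equals the number of primitive reduced positive-definite forms (a, b, c) = a*x^2 + b*x*y + c*y^2 with b^2 - 4ac = D,
where reduced means |b| <= a <= c, with b >= 0 whenever |b| = a or a = c, and primitive means gcd(a, b, c) = 1.
Reduced forces 3a^2 <= |D| = 3236, so 1 <= a <= 32; b must have the parity of D, and c = (b^2 - D)/(4a) must be an integer >= a.
Enumerate a = 1..32, b in [-a, a]:
  a=1: (1, 0, 809)  [1]
  a=2: (2, 2, 405)  [1]
  a=3: (3, -2, 270), (3, 2, 270)  [2]
  a=4: none
  a=5: (5, -2, 162), (5, 2, 162)  [2]
  a=6: (6, -2, 135), (6, 2, 135)  [2]
  a=7..8: none
  a=9: (9, -2, 90), (9, 2, 90)  [2]
  a=10: (10, -2, 81), (10, 2, 81)  [2]
  a=11: (11, -8, 75), (11, 8, 75)  [2]
  a=12: none
  a=13: (13, -12, 65), (13, 12, 65)  [2]
  a=14: none
  a=15: (15, -8, 55), (15, -2, 54), (15, 2, 54), (15, 8, 55)  [4]
  a=16..17: none
  a=18: (18, -2, 45), (18, 2, 45)  [2]
  a=19..21: none
  a=22: (22, -14, 39), (22, 14, 39)  [2]
  a=23..24: none
  a=25: (25, -8, 33), (25, 8, 33)  [2]
  a=26: (26, -14, 33), (26, 14, 33)  [2]
  a=27: (27, -2, 30), (27, 2, 30)  [2]
  a=28..29: none
  a=30: (30, -22, 31), (30, 22, 31)  [2]
  a=31..32: none
Total reduced forms: 1 + 1 + 2 + 2 + 2 + 2 + 2 + 2 + 2 + 4 + 2 + 2 + 2 + 2 + 2 + 2 = 32
h = 32

32


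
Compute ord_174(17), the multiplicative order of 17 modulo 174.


We want ord_174(17), the smallest k >= 1 with 17^k = 1 mod 174.
n = 174 = 2 * 3 * 29, phi(174) = 56; the order divides phi(n).
Divisors of 56: 1, 2, 4, 7, 8, 14, 28, 56
Repeated squaring mod 174: 17^1 = 17, 17^2 = 115, 17^4 = 1, 17^8 = 1, 17^16 = 1, 17^32 = 1
Test divisors in increasing order:
  k=1: 17^1 = 17 mod 174
  k=2: 17^2 = 115 mod 174
  k=4: 17^4 = 1 mod 174  <- first divisor giving 1
Order = 4

4


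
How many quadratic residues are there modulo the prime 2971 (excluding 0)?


For prime p, the number of non-zero quadratic residues is (p-1)/2.
= (2971-1)/2
= 1485

1485


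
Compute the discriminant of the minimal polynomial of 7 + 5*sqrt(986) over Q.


The element 7 + 5*sqrt(986) has minimal polynomial:
x^2 - 14*x - 24601
Discriminant = (-14)^2 - 4*(-24601)
= 196 + 98404
= 98600

98600


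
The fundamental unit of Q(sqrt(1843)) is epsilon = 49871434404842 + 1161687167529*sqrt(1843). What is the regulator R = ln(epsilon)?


epsilon = 49871434404842 + 1161687167529*sqrt(1843)
= 9.9743e+13
R = ln(9.9743e+13)
= 32.2336

32.2336


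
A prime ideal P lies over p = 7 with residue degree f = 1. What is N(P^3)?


N(P^a) = p^(a*f)
= 7^(3*1)
= 7^3
= 343

343


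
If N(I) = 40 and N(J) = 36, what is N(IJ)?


N(IJ) = N(I) * N(J)
= 40 * 36
= 1440

1440


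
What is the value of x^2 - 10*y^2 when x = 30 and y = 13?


x^2 - d*y^2
= 30^2 - 10*13^2
= 900 - 1690
= -790

-790


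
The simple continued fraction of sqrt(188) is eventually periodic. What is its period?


Run the CF algorithm for sqrt(188).
a_0 = floor(sqrt(188)) = 13; set m_0=0, q_0=1.
Recurrence: m' = q*a - m,  q' = (d - m'^2)/q,  a' = floor((a_0 + m')/q').
  step 1: m=13, q=19, a=1
  step 2: m=6, q=8, a=2
  step 3: m=10, q=11, a=2
  step 4: m=12, q=4, a=6
  step 5: m=12, q=11, a=2
  step 6: m=10, q=8, a=2
  step 7: m=6, q=19, a=1
  step 8: m=13, q=1, a=26
a_8 = 2*a_0 = 26, so the period closes here.
sqrt(188) = [13; 1, 2, 2, 6, 2, 2, 1, 26]
Period length = 8

8


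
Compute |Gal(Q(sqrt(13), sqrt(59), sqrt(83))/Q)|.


The 3 square roots of distinct primes are multiplicatively independent over Q,
so [K:Q] = 2^3 and Gal(K/Q) is isomorphic to (Z/2Z)^3.
|Gal| = 2^3 = 8

8


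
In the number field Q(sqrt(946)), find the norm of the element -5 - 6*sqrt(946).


N(a + b*sqrt(d)) = a^2 - d*b^2
= (-5)^2 - (946)*(-6)^2
= 25 - 34056
= -34031

-34031


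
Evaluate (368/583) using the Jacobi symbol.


Compute (368/583) via quadratic reciprocity:
  pull out 2: (2/583) = +1  (since 583 mod 8 = 7)
  pull out 2: (2/583) = +1  (since 583 mod 8 = 7)
  pull out 2: (2/583) = +1  (since 583 mod 8 = 7)
  pull out 2: (2/583) = +1  (since 583 mod 8 = 7)
  reciprocity: (23/583) -> -(583/23)
  reduce: (8/23)
  pull out 2: (2/23) = +1  (since 23 mod 8 = 7)
  pull out 2: (2/23) = +1  (since 23 mod 8 = 7)
  pull out 2: (2/23) = +1  (since 23 mod 8 = 7)
  (1/23) = 1
Product of signs = -1

-1


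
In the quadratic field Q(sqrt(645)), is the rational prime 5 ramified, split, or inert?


K = Q(sqrt(645)). Since d mod 4 = 1, disc(K) = 645.
Check p | disc: 645 mod 5 = 0.
p divides disc, so p ramifies: (p) = P^2 with e=2, f=1, g=1.
Therefore p is ramified.

ramified


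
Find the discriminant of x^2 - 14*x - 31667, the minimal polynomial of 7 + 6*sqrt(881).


The element 7 + 6*sqrt(881) has minimal polynomial:
x^2 - 14*x - 31667
Discriminant = (-14)^2 - 4*(-31667)
= 196 + 126668
= 126864

126864


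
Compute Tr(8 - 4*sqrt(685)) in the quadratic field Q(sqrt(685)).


Tr(a + b*sqrt(d)) = (a + b*sqrt(d)) + (a - b*sqrt(d)) = 2a
= 2 * (8)
= 16

16


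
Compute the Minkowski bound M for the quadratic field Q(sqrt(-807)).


d = -807, d mod 4 = 1, so disc(K) = d = -807; |disc(K)| = 807
Imaginary quadratic field, so n = 2, s = r2 = 1, r1 = 0
M = (n!/n^n) * (4/pi)^s * sqrt(|disc(K)|) = (2!/2^2) * (4/pi)^1 * sqrt(807)
= 0.5 * 1.273240 * 28.407745
= 18.0849

18.0849


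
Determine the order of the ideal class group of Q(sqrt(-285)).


K = Q(sqrt(-285)). d mod 4 = 3, so D = disc(K) = 4d = -1140
h(K) equals the number of primitive reduced positive-definite forms (a, b, c) = a*x^2 + b*x*y + c*y^2 with b^2 - 4ac = D,
where reduced means |b| <= a <= c, with b >= 0 whenever |b| = a or a = c, and primitive means gcd(a, b, c) = 1.
Reduced forces 3a^2 <= |D| = 1140, so 1 <= a <= 19; b must have the parity of D, and c = (b^2 - D)/(4a) must be an integer >= a.
Enumerate a = 1..19, b in [-a, a]:
  a=1: (1, 0, 285)  [1]
  a=2: (2, 2, 143)  [1]
  a=3: (3, 0, 95)  [1]
  a=4: none
  a=5: (5, 0, 57)  [1]
  a=6: (6, 6, 49)  [1]
  a=7: (7, -6, 42), (7, 6, 42)  [2]
  a=8..9: none
  a=10: (10, 10, 31)  [1]
  a=11: (11, -2, 26), (11, 2, 26)  [2]
  a=12: none
  a=13: (13, -2, 22), (13, 2, 22)  [2]
  a=14: (14, -6, 21), (14, 6, 21)  [2]
  a=15: (15, 0, 19)  [1]
  a=16: none
  a=17: (17, 4, 17)  [1]
  a=18..19: none
Total reduced forms: 1 + 1 + 1 + 1 + 1 + 2 + 1 + 2 + 2 + 2 + 1 + 1 = 16
h = 16

16


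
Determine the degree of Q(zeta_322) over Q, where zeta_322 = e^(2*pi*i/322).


The degree equals Euler's totient phi(322).
322 = 2 * 7 * 23
phi(322) = 132

132


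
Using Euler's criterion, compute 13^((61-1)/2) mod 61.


p = 61 is prime and the exponent is (p-1)/2 = 30, so by Euler's criterion 13^30 = (13/61) = +1 or -1 mod 61.
Compute by square-and-multiply:
  30 = 16 + 8 + 4 + 2 (binary 11110)
  Repeated squaring mod 61: 13^1 = 13, 13^2 = 47, 13^4 = 13, 13^8 = 47, 13^16 = 13
  13^30 = 13^16 * 13^8 * 13^4 * 13^2 = 13 * 47 * 13 * 47 mod 61
    13 * 47 = 611 = 1 mod 61
    1 * 13 = 13 = 13 mod 61
    13 * 47 = 611 = 1 mod 61
  13^30 = 1 mod 61
Result 1: 13 is a quadratic residue mod 61.
13^30 mod 61 = 1

1


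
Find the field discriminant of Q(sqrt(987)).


For K = Q(sqrt(d)) with d squarefree: disc(K) = d if d = 1 mod 4, and disc(K) = 4d if d = 2 or 3 mod 4.
Here d = 987, and d mod 4 = 3.
d = 3 mod 4, not 1 (O_K = Z[sqrt(d)]), so disc(K) = 4d = 4 * (987) = 3948

3948


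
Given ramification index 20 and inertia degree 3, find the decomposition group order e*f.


|D_P| = e * f
= 20 * 3
= 60

60
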